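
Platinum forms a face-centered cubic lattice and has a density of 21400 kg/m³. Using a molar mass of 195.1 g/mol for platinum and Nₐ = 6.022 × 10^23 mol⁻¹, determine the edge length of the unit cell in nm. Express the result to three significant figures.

0.393 nm

With Z = 4 atoms per FCC cell, a³ = Z·M/(N_A·ρ) = 4 × 195.1 / (6.022 × 10²³ × 21.40 g/cm³) = 6.056 × 10^-23 cm³.
a = (6.056 × 10^-23)^(1/3) = 3.927 × 10^-8 cm = 0.393 nm.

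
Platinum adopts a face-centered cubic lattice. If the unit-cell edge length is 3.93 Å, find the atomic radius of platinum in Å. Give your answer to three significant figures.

In an FCC lattice, atoms touch along the face diagonal, so √2·a = 4r.
r = √2·a/4 = 1.4142 × 3.93 / 4 = 1.39 Å.

1.39 Å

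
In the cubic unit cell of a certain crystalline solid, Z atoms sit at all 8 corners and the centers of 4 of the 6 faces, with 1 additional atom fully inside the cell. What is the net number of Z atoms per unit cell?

Corner atoms are shared by 8 cells (1/8 each), face atoms by 2 (1/2 each), interior atoms are unshared.
Net atoms = 8 × 1/8 + 4 × 1/2 + 1 = 1 + 2 + 1 = 4.

4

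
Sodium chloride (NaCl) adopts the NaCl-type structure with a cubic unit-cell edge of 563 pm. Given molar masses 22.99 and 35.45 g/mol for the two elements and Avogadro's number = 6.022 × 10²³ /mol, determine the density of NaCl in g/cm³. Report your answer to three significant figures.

2.18 g/cm³

The NaCl-type structure contains Z = 4 formula units per cell; M(NaCl) = 22.99 + 35.45 = 58.44 g/mol.
a³ = (5.630 × 10^-8 cm)³ = 1.785 × 10^-22 cm³.
ρ = 4 × 58.44 / (6.022 × 10²³ × 1.785 × 10^-22) = 2.175 g/cm³.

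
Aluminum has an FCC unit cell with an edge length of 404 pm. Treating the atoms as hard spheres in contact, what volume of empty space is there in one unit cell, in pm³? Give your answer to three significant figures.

In an FCC lattice atoms touch along the face diagonal, so √2·a = 4r, so r = 0.3536a = 142.8 pm.
V_cell = a³ = 6.594 × 10^7 pm³; V_atoms = 4 × (4/3)πr³ = 4.883 × 10^7 pm³.
Empty space = 6.594 × 10^7 − 4.883 × 10^7 = 1.71 × 10^7 pm³.

1.71 × 10^7 pm³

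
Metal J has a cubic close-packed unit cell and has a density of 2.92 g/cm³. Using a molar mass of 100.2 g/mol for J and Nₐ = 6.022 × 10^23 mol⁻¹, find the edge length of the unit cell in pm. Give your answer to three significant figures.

With Z = 4 atoms per FCC cell, a³ = Z·M/(N_A·ρ) = 4 × 100.2 / (6.022 × 10²³ × 2.920 g/cm³) = 2.279 × 10^-22 cm³.
a = (2.279 × 10^-22)^(1/3) = 6.109 × 10^-8 cm = 611 pm.

611 pm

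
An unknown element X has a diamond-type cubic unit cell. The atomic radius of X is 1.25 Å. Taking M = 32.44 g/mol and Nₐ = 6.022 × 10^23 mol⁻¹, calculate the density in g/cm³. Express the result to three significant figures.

In a diamond cubic lattice, nearest neighbors lie along the body diagonal with √3·a = 8r, giving a = 5.774 Å = 5.774 × 10^-8 cm.
With Z = 8, ρ = Z·M/(N_A·a³) = 8 × 32.44 / (6.022 × 10²³ × 1.925 × 10^-22) = 2.239 g/cm³.

2.24 g/cm³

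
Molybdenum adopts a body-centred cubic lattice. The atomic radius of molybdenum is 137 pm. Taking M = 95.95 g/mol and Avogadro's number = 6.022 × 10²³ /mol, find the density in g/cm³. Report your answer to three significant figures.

In a BCC lattice, atoms touch along the body diagonal, so √3·a = 4r, giving a = 316.4 pm = 3.164 × 10^-8 cm.
With Z = 2, ρ = Z·M/(N_A·a³) = 2 × 95.95 / (6.022 × 10²³ × 3.167 × 10^-23) = 10.06 g/cm³.

10.1 g/cm³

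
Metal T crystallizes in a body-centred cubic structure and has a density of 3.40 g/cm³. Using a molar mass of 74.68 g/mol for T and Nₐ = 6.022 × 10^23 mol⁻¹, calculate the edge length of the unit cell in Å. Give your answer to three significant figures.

4.18 Å

With Z = 2 atoms per BCC cell, a³ = Z·M/(N_A·ρ) = 2 × 74.68 / (6.022 × 10²³ × 3.400 g/cm³) = 7.295 × 10^-23 cm³.
a = (7.295 × 10^-23)^(1/3) = 4.178 × 10^-8 cm = 4.18 Å.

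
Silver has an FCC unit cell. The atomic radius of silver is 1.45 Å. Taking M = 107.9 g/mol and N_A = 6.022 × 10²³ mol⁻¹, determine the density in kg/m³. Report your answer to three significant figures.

10400 kg/m³

In an FCC lattice, atoms touch along the face diagonal, so √2·a = 4r, giving a = 4.101 Å = 4.101 × 10^-8 cm.
With Z = 4, ρ = Z·M/(N_A·a³) = 4 × 107.9 / (6.022 × 10²³ × 6.898 × 10^-23) = 10.39 g/cm³ = 10400 kg/m³.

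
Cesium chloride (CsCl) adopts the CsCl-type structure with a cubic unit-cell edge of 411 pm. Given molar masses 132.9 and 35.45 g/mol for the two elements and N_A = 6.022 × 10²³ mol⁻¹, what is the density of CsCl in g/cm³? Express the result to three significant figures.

The CsCl-type structure contains Z = 1 formula unit per cell; M(CsCl) = 132.9 + 35.45 = 168.35 g/mol.
a³ = (4.110 × 10^-8 cm)³ = 6.943 × 10^-23 cm³.
ρ = 1 × 168.35 / (6.022 × 10²³ × 6.943 × 10^-23) = 4.027 g/cm³.

4.03 g/cm³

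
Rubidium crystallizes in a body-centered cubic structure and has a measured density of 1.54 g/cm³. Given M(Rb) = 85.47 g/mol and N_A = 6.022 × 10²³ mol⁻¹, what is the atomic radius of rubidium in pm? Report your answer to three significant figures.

For a BCC cell (Z = 2), a³ = Z·M/(N_A·ρ) = 2 × 85.47 / (6.022 × 10²³ × 1.540) = 1.843 × 10^-22 cm³, so a = 5.691 × 10^-8 cm = 569.1 pm.
Atoms touch along the body diagonal, so √3·a = 4r, so r = 0.4330 × a = 246 pm.

246 pm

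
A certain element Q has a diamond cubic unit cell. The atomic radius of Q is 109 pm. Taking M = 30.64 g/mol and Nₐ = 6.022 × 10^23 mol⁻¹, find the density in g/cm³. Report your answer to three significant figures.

3.19 g/cm³

In a diamond cubic lattice, nearest neighbors lie along the body diagonal with √3·a = 8r, giving a = 503.4 pm = 5.034 × 10^-8 cm.
With Z = 8, ρ = Z·M/(N_A·a³) = 8 × 30.64 / (6.022 × 10²³ × 1.276 × 10^-22) = 3.190 g/cm³.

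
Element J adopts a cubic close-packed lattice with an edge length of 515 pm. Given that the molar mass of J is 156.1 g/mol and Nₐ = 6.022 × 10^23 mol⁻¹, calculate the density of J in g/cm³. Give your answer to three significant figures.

An FCC unit cell contains Z = 4 atoms.
Cell volume: a³ = (515 pm)³ = (5.150 × 10^-8 cm)³ = 1.366 × 10^-22 cm³.
ρ = Z·M/(N_A·a³) = 4 × 156.1 / (6.022 × 10²³ × 1.366 × 10^-22) = 7.591 g/cm³.

7.59 g/cm³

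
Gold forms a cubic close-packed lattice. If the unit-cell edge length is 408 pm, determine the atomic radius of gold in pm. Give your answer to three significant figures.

144 pm

In an FCC lattice, atoms touch along the face diagonal, so √2·a = 4r.
r = √2·a/4 = 1.4142 × 408 / 4 = 144 pm.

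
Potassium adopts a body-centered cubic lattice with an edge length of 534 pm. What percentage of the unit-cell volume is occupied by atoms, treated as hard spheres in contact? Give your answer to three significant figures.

In a BCC lattice atoms touch along the body diagonal, so √3·a = 4r, so r = 0.4330a = 231.2 pm.
Packing fraction = Z·(4/3)πr³ / a³ = 2 × (4/3)π × (231.2)³ / (534)³ = 0.6802 = 68.0%.

68.0%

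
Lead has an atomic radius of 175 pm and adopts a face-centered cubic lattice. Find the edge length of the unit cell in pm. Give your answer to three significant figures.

In an FCC lattice, atoms touch along the face diagonal, so √2·a = 4r.
a = 4r/√2 = 4 × 175 / 1.4142 = 495 pm.

495 pm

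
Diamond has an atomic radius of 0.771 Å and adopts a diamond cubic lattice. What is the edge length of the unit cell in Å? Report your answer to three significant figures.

3.56 Å

In a diamond cubic lattice, nearest neighbors lie along the body diagonal with √3·a = 8r.
a = 8r/√3 = 8 × 0.771 / 1.7321 = 3.56 Å.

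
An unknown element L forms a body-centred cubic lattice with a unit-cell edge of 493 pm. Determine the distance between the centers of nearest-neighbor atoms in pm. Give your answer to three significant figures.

In a BCC structure, atoms touch along the body diagonal, so √3·a = 4r; the nearest-neighbor distance equals 2r = 0.8660·a.
d = 0.8660 × 493 = 427 pm.

427 pm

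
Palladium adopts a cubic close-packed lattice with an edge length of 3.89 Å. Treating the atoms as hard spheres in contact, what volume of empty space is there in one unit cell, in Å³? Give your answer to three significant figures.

In an FCC lattice atoms touch along the face diagonal, so √2·a = 4r, so r = 0.3536a = 1.375 Å.
V_cell = a³ = 58.86 Å³; V_atoms = 4 × (4/3)πr³ = 43.59 Å³.
Empty space = 58.86 − 43.59 = 15.3 Å³.

15.3 Å³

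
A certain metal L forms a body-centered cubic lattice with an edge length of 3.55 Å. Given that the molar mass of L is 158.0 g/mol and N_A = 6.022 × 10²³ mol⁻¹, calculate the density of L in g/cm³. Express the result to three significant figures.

A BCC unit cell contains Z = 2 atoms.
Cell volume: a³ = (3.55 Å)³ = (3.550 × 10^-8 cm)³ = 4.474 × 10^-23 cm³.
ρ = Z·M/(N_A·a³) = 2 × 158.0 / (6.022 × 10²³ × 4.474 × 10^-23) = 11.73 g/cm³.

11.7 g/cm³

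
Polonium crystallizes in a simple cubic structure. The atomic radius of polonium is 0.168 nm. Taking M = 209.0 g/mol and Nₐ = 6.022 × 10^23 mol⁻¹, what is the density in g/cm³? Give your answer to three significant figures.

9.15 g/cm³

In a simple cubic lattice, atoms touch along the cell edge, so a = 2r, giving a = 0.3360 nm = 3.360 × 10^-8 cm.
With Z = 1, ρ = Z·M/(N_A·a³) = 1 × 209.0 / (6.022 × 10²³ × 3.793 × 10^-23) = 9.149 g/cm³.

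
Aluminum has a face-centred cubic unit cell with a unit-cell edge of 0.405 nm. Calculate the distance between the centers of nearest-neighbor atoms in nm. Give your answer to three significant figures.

0.286 nm

In an FCC structure, atoms touch along the face diagonal, so √2·a = 4r; the nearest-neighbor distance equals 2r = 0.7071·a.
d = 0.7071 × 0.405 = 0.286 nm.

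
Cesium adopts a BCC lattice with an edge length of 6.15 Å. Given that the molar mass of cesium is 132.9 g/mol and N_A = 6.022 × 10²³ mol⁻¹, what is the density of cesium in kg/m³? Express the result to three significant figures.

A BCC unit cell contains Z = 2 atoms.
Cell volume: a³ = (6.15 Å)³ = (6.150 × 10^-8 cm)³ = 2.326 × 10^-22 cm³.
ρ = Z·M/(N_A·a³) = 2 × 132.9 / (6.022 × 10²³ × 2.326 × 10^-22) = 1.898 g/cm³ = 1900 kg/m³.

1900 kg/m³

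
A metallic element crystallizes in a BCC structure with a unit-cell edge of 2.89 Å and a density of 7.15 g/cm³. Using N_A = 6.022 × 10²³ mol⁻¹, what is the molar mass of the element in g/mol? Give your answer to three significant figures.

52.0 g/mol

A BCC cell has Z = 2 atoms; a = 2.890 × 10^-8 cm.
M = ρ·N_A·a³/Z = 7.15 × 6.022 × 10²³ × 2.414 × 10^-23 / 2 = 52.0 g/mol.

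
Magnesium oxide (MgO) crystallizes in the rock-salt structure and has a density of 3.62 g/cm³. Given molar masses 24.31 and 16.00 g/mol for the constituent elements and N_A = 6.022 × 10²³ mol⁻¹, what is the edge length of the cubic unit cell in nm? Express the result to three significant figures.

M(MgO) = 40.31 g/mol; Z = 4 formula units per cell.
a³ = Z·M/(N_A·ρ) = 4 × 40.31 / (6.022 × 10²³ × 3.62) = 7.396 × 10^-23 cm³, so a = 4.198 × 10^-8 cm = 0.420 nm.

0.420 nm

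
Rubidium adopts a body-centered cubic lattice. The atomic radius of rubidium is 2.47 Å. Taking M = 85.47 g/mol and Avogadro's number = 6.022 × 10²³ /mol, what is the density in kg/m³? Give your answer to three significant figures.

In a BCC lattice, atoms touch along the body diagonal, so √3·a = 4r, giving a = 5.704 Å = 5.704 × 10^-8 cm.
With Z = 2, ρ = Z·M/(N_A·a³) = 2 × 85.47 / (6.022 × 10²³ × 1.856 × 10^-22) = 1.529 g/cm³ = 1530 kg/m³.

1530 kg/m³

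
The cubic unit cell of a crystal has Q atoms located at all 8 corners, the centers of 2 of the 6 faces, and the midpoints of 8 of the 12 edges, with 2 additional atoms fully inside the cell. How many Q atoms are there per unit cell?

6

Corner atoms are shared by 8 cells (1/8 each), face atoms by 2 (1/2 each), edge atoms by 4 (1/4 each), interior atoms are unshared.
Net atoms = 8 × 1/8 + 2 × 1/2 + 8 × 1/4 + 2 = 1 + 1 + 2 + 2 = 6.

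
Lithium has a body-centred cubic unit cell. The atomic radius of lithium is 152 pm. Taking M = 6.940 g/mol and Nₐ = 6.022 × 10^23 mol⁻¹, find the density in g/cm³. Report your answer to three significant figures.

In a BCC lattice, atoms touch along the body diagonal, so √3·a = 4r, giving a = 351.0 pm = 3.510 × 10^-8 cm.
With Z = 2, ρ = Z·M/(N_A·a³) = 2 × 6.940 / (6.022 × 10²³ × 4.325 × 10^-23) = 0.5329 g/cm³.

0.533 g/cm³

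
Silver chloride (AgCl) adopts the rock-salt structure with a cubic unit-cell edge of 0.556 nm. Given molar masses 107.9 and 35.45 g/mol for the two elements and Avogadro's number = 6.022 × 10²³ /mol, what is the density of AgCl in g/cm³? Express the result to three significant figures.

The rock-salt structure contains Z = 4 formula units per cell; M(AgCl) = 107.9 + 35.45 = 143.35 g/mol.
a³ = (5.560 × 10^-8 cm)³ = 1.719 × 10^-22 cm³.
ρ = 4 × 143.35 / (6.022 × 10²³ × 1.719 × 10^-22) = 5.540 g/cm³.

5.54 g/cm³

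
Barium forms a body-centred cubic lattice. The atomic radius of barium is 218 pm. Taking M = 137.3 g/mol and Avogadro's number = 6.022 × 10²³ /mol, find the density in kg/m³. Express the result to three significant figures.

3570 kg/m³

In a BCC lattice, atoms touch along the body diagonal, so √3·a = 4r, giving a = 503.4 pm = 5.034 × 10^-8 cm.
With Z = 2, ρ = Z·M/(N_A·a³) = 2 × 137.3 / (6.022 × 10²³ × 1.276 × 10^-22) = 3.573 g/cm³ = 3570 kg/m³.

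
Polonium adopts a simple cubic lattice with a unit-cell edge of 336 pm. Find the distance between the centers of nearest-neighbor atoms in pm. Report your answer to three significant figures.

In a simple cubic structure, atoms touch along the cell edge, so a = 2r; the nearest-neighbor distance equals 2r = 1.000·a.
d = 1.000 × 336 = 336 pm.

336 pm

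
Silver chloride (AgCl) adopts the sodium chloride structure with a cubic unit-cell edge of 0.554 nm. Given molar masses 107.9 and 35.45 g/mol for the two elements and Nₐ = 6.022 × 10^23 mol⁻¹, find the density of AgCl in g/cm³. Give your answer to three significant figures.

The sodium chloride structure contains Z = 4 formula units per cell; M(AgCl) = 107.9 + 35.45 = 143.35 g/mol.
a³ = (5.540 × 10^-8 cm)³ = 1.700 × 10^-22 cm³.
ρ = 4 × 143.35 / (6.022 × 10²³ × 1.700 × 10^-22) = 5.600 g/cm³.

5.60 g/cm³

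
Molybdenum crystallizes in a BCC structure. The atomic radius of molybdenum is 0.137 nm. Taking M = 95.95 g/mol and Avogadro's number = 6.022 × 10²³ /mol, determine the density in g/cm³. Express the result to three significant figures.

10.1 g/cm³

In a BCC lattice, atoms touch along the body diagonal, so √3·a = 4r, giving a = 0.3164 nm = 3.164 × 10^-8 cm.
With Z = 2, ρ = Z·M/(N_A·a³) = 2 × 95.95 / (6.022 × 10²³ × 3.167 × 10^-23) = 10.06 g/cm³.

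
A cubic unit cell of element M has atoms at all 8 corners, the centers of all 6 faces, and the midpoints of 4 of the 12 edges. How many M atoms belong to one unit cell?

Corner atoms are shared by 8 cells (1/8 each), face atoms by 2 (1/2 each), edge atoms by 4 (1/4 each).
Net atoms = 8 × 1/8 + 6 × 1/2 + 4 × 1/4 = 1 + 3 + 1 = 5.

5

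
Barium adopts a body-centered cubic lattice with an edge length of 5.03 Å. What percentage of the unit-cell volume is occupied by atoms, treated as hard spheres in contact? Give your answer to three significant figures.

68.0%

In a BCC lattice atoms touch along the body diagonal, so √3·a = 4r, so r = 0.4330a = 2.178 Å.
Packing fraction = Z·(4/3)πr³ / a³ = 2 × (4/3)π × (2.178)³ / (5.03)³ = 0.6802 = 68.0%.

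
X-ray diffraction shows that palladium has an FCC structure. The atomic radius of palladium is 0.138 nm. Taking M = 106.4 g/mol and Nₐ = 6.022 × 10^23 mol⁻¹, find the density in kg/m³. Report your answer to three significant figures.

11900 kg/m³

In an FCC lattice, atoms touch along the face diagonal, so √2·a = 4r, giving a = 0.3903 nm = 3.903 × 10^-8 cm.
With Z = 4, ρ = Z·M/(N_A·a³) = 4 × 106.4 / (6.022 × 10²³ × 5.947 × 10^-23) = 11.88 g/cm³ = 11900 kg/m³.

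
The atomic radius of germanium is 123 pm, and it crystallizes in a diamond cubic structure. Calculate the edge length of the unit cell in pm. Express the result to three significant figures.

In a diamond cubic lattice, nearest neighbors lie along the body diagonal with √3·a = 8r.
a = 8r/√3 = 8 × 123 / 1.7321 = 568 pm.

568 pm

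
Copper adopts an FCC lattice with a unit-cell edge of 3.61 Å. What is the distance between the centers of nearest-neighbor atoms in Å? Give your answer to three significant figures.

In an FCC structure, atoms touch along the face diagonal, so √2·a = 4r; the nearest-neighbor distance equals 2r = 0.7071·a.
d = 0.7071 × 3.61 = 2.55 Å.

2.55 Å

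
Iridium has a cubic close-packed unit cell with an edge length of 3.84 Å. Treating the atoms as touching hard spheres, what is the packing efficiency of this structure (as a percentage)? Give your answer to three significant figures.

74.0%

In an FCC lattice atoms touch along the face diagonal, so √2·a = 4r, so r = 0.3536a = 1.358 Å.
Packing fraction = Z·(4/3)πr³ / a³ = 4 × (4/3)π × (1.358)³ / (3.84)³ = 0.7405 = 74.0%.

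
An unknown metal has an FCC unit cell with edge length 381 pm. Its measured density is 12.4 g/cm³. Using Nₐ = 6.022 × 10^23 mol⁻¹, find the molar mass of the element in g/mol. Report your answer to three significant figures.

103 g/mol

An FCC cell has Z = 4 atoms; a = 3.810 × 10^-8 cm.
M = ρ·N_A·a³/Z = 12.4 × 6.022 × 10²³ × 5.531 × 10^-23 / 4 = 103 g/mol.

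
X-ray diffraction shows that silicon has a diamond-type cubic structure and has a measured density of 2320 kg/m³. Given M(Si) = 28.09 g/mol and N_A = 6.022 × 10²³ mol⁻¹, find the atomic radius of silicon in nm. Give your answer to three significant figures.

For a diamond cubic cell (Z = 8), a³ = Z·M/(N_A·ρ) = 8 × 28.09 / (6.022 × 10²³ × 2.320) = 1.608 × 10^-22 cm³, so a = 5.438 × 10^-8 cm = 0.5438 nm.
Nearest neighbors lie along the body diagonal with √3·a = 8r, so r = 0.2165 × a = 0.118 nm.

0.118 nm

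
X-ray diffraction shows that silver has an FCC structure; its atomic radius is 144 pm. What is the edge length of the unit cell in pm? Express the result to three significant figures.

In an FCC lattice, atoms touch along the face diagonal, so √2·a = 4r.
a = 4r/√2 = 4 × 144 / 1.4142 = 407 pm.

407 pm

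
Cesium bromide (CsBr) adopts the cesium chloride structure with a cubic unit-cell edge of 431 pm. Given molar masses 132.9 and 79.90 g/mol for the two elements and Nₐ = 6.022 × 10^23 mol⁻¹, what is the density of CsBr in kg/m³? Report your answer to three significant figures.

4410 kg/m³

The cesium chloride structure contains Z = 1 formula unit per cell; M(CsBr) = 132.9 + 79.90 = 212.8 g/mol.
a³ = (4.310 × 10^-8 cm)³ = 8.006 × 10^-23 cm³.
ρ = 1 × 212.8 / (6.022 × 10²³ × 8.006 × 10^-23) = 4.414 g/cm³ = 4410 kg/m³.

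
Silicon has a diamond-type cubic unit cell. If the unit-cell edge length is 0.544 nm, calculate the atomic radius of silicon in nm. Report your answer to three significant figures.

In a diamond cubic lattice, nearest neighbors lie along the body diagonal with √3·a = 8r.
r = √3·a/8 = 1.7321 × 0.544 / 8 = 0.118 nm.

0.118 nm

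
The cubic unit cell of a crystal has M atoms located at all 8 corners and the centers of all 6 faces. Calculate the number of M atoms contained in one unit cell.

4

Corner atoms are shared by 8 cells (1/8 each), face atoms by 2 (1/2 each).
Net atoms = 8 × 1/8 + 6 × 1/2 = 1 + 3 = 4.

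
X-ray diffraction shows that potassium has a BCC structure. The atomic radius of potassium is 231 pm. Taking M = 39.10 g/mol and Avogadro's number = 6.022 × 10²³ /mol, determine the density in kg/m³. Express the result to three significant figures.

855 kg/m³

In a BCC lattice, atoms touch along the body diagonal, so √3·a = 4r, giving a = 533.5 pm = 5.335 × 10^-8 cm.
With Z = 2, ρ = Z·M/(N_A·a³) = 2 × 39.10 / (6.022 × 10²³ × 1.518 × 10^-22) = 0.8553 g/cm³ = 855 kg/m³.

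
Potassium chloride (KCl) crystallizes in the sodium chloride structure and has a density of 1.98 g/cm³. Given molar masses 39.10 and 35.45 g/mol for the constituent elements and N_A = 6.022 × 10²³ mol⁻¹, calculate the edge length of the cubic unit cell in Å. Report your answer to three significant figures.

M(KCl) = 74.55 g/mol; Z = 4 formula units per cell.
a³ = Z·M/(N_A·ρ) = 4 × 74.55 / (6.022 × 10²³ × 1.98) = 2.501 × 10^-22 cm³, so a = 6.300 × 10^-8 cm = 6.30 Å.

6.30 Å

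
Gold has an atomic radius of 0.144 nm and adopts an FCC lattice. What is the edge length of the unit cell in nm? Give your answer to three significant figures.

0.407 nm

In an FCC lattice, atoms touch along the face diagonal, so √2·a = 4r.
a = 4r/√2 = 4 × 0.144 / 1.4142 = 0.407 nm.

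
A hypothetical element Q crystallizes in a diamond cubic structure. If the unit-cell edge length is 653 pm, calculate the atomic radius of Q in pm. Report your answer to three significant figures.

In a diamond cubic lattice, nearest neighbors lie along the body diagonal with √3·a = 8r.
r = √3·a/8 = 1.7321 × 653 / 8 = 141 pm.

141 pm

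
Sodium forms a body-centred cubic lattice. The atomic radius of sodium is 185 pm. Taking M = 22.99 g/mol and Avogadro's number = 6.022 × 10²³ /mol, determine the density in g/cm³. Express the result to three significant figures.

0.979 g/cm³

In a BCC lattice, atoms touch along the body diagonal, so √3·a = 4r, giving a = 427.2 pm = 4.272 × 10^-8 cm.
With Z = 2, ρ = Z·M/(N_A·a³) = 2 × 22.99 / (6.022 × 10²³ × 7.799 × 10^-23) = 0.9791 g/cm³.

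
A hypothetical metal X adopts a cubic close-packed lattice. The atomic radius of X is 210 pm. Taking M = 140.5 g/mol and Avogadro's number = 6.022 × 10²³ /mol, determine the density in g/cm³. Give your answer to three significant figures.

In an FCC lattice, atoms touch along the face diagonal, so √2·a = 4r, giving a = 594.0 pm = 5.940 × 10^-8 cm.
With Z = 4, ρ = Z·M/(N_A·a³) = 4 × 140.5 / (6.022 × 10²³ × 2.096 × 10^-22) = 4.454 g/cm³.

4.45 g/cm³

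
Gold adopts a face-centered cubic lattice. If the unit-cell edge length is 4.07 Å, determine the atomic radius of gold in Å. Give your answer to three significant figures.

In an FCC lattice, atoms touch along the face diagonal, so √2·a = 4r.
r = √2·a/4 = 1.4142 × 4.07 / 4 = 1.44 Å.

1.44 Å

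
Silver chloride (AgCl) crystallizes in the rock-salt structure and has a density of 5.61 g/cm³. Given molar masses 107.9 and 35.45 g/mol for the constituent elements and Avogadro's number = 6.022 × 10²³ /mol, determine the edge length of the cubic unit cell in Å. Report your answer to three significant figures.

5.54 Å

M(AgCl) = 143.35 g/mol; Z = 4 formula units per cell.
a³ = Z·M/(N_A·ρ) = 4 × 143.35 / (6.022 × 10²³ × 5.61) = 1.697 × 10^-22 cm³, so a = 5.537 × 10^-8 cm = 5.54 Å.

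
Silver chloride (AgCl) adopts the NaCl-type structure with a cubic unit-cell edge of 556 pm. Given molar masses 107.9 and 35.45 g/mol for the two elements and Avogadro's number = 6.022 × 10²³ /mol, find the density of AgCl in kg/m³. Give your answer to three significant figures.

The NaCl-type structure contains Z = 4 formula units per cell; M(AgCl) = 107.9 + 35.45 = 143.35 g/mol.
a³ = (5.560 × 10^-8 cm)³ = 1.719 × 10^-22 cm³.
ρ = 4 × 143.35 / (6.022 × 10²³ × 1.719 × 10^-22) = 5.540 g/cm³ = 5540 kg/m³.

5540 kg/m³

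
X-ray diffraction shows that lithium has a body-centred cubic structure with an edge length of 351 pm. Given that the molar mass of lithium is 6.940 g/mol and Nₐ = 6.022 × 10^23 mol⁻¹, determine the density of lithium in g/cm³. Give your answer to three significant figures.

A BCC unit cell contains Z = 2 atoms.
Cell volume: a³ = (351 pm)³ = (3.510 × 10^-8 cm)³ = 4.324 × 10^-23 cm³.
ρ = Z·M/(N_A·a³) = 2 × 6.940 / (6.022 × 10²³ × 4.324 × 10^-23) = 0.5330 g/cm³.

0.533 g/cm³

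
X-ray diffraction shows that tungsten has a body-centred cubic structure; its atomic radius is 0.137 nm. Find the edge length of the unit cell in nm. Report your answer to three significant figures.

0.316 nm

In a BCC lattice, atoms touch along the body diagonal, so √3·a = 4r.
a = 4r/√3 = 4 × 0.137 / 1.7321 = 0.316 nm.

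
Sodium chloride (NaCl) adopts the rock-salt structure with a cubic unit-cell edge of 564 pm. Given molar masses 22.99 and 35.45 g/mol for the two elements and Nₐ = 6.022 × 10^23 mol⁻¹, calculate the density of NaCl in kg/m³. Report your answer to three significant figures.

2160 kg/m³

The rock-salt structure contains Z = 4 formula units per cell; M(NaCl) = 22.99 + 35.45 = 58.44 g/mol.
a³ = (5.640 × 10^-8 cm)³ = 1.794 × 10^-22 cm³.
ρ = 4 × 58.44 / (6.022 × 10²³ × 1.794 × 10^-22) = 2.164 g/cm³ = 2160 kg/m³.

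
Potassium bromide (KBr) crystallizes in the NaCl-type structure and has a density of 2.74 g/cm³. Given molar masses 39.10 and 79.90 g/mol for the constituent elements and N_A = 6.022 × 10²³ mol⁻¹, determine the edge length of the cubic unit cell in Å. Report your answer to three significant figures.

6.61 Å

M(KBr) = 119.0 g/mol; Z = 4 formula units per cell.
a³ = Z·M/(N_A·ρ) = 4 × 119.0 / (6.022 × 10²³ × 2.74) = 2.885 × 10^-22 cm³, so a = 6.608 × 10^-8 cm = 6.61 Å.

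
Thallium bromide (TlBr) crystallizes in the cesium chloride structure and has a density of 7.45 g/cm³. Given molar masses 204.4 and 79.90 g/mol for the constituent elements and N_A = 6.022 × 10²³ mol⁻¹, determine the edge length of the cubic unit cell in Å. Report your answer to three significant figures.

M(TlBr) = 284.3 g/mol; Z = 1 formula unit per cell.
a³ = Z·M/(N_A·ρ) = 1 × 284.3 / (6.022 × 10²³ × 7.45) = 6.337 × 10^-23 cm³, so a = 3.987 × 10^-8 cm = 3.99 Å.

3.99 Å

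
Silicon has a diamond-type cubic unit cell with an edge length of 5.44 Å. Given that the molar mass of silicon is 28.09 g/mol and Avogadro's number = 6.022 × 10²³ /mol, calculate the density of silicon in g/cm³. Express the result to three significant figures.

A diamond cubic unit cell contains Z = 8 atoms.
Cell volume: a³ = (5.44 Å)³ = (5.440 × 10^-8 cm)³ = 1.610 × 10^-22 cm³.
ρ = Z·M/(N_A·a³) = 8 × 28.09 / (6.022 × 10²³ × 1.610 × 10^-22) = 2.318 g/cm³.

2.32 g/cm³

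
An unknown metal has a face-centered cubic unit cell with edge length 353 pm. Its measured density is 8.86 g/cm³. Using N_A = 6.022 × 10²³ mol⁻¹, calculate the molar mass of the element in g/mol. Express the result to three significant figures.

58.7 g/mol

An FCC cell has Z = 4 atoms; a = 3.530 × 10^-8 cm.
M = ρ·N_A·a³/Z = 8.86 × 6.022 × 10²³ × 4.399 × 10^-23 / 4 = 58.7 g/mol.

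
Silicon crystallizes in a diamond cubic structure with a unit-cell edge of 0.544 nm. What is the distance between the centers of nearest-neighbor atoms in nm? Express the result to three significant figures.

In a diamond cubic structure, nearest neighbors lie along the body diagonal with √3·a = 8r; the nearest-neighbor distance equals 2r = 0.4330·a.
d = 0.4330 × 0.544 = 0.236 nm.

0.236 nm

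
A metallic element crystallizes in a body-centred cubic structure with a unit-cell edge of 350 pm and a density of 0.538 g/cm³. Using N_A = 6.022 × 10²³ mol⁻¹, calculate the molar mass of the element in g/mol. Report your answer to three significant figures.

6.95 g/mol

A BCC cell has Z = 2 atoms; a = 3.500 × 10^-8 cm.
M = ρ·N_A·a³/Z = 0.538 × 6.022 × 10²³ × 4.288 × 10^-23 / 2 = 6.95 g/mol.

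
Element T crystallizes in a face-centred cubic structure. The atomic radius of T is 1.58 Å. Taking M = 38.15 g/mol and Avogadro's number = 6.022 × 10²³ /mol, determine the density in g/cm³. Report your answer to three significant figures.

In an FCC lattice, atoms touch along the face diagonal, so √2·a = 4r, giving a = 4.469 Å = 4.469 × 10^-8 cm.
With Z = 4, ρ = Z·M/(N_A·a³) = 4 × 38.15 / (6.022 × 10²³ × 8.925 × 10^-23) = 2.839 g/cm³.

2.84 g/cm³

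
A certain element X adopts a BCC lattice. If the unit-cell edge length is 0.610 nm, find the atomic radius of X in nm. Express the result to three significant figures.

In a BCC lattice, atoms touch along the body diagonal, so √3·a = 4r.
r = √3·a/4 = 1.7321 × 0.610 / 4 = 0.264 nm.

0.264 nm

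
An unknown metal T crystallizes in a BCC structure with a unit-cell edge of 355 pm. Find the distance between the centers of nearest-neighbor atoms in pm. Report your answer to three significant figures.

307 pm

In a BCC structure, atoms touch along the body diagonal, so √3·a = 4r; the nearest-neighbor distance equals 2r = 0.8660·a.
d = 0.8660 × 355 = 307 pm.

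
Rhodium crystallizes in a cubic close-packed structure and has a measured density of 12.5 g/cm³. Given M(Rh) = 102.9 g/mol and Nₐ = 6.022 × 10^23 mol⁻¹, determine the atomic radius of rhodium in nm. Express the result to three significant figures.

For an FCC cell (Z = 4), a³ = Z·M/(N_A·ρ) = 4 × 102.9 / (6.022 × 10²³ × 12.50) = 5.468 × 10^-23 cm³, so a = 3.796 × 10^-8 cm = 0.3796 nm.
Atoms touch along the face diagonal, so √2·a = 4r, so r = 0.3536 × a = 0.134 nm.

0.134 nm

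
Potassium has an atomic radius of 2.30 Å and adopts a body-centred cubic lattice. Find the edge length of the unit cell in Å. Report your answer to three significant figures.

5.31 Å

In a BCC lattice, atoms touch along the body diagonal, so √3·a = 4r.
a = 4r/√3 = 4 × 2.30 / 1.7321 = 5.31 Å.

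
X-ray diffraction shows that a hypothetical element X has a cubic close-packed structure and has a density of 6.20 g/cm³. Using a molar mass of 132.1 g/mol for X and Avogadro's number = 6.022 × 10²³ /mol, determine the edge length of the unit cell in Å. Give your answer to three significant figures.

5.21 Å

With Z = 4 atoms per FCC cell, a³ = Z·M/(N_A·ρ) = 4 × 132.1 / (6.022 × 10²³ × 6.200 g/cm³) = 1.415 × 10^-22 cm³.
a = (1.415 × 10^-22)^(1/3) = 5.211 × 10^-8 cm = 5.21 Å.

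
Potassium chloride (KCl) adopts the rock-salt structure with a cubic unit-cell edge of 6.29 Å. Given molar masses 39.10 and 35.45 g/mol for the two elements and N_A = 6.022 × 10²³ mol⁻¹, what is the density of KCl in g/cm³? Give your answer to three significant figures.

The rock-salt structure contains Z = 4 formula units per cell; M(KCl) = 39.10 + 35.45 = 74.55 g/mol.
a³ = (6.290 × 10^-8 cm)³ = 2.489 × 10^-22 cm³.
ρ = 4 × 74.55 / (6.022 × 10²³ × 2.489 × 10^-22) = 1.990 g/cm³.

1.99 g/cm³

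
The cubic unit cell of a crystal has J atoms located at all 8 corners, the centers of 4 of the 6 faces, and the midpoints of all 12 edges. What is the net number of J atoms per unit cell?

6

Corner atoms are shared by 8 cells (1/8 each), face atoms by 2 (1/2 each), edge atoms by 4 (1/4 each).
Net atoms = 8 × 1/8 + 4 × 1/2 + 12 × 1/4 = 1 + 2 + 3 = 6.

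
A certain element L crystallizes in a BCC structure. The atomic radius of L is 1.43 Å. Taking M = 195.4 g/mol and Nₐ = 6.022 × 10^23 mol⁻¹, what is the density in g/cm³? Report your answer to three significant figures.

18.0 g/cm³

In a BCC lattice, atoms touch along the body diagonal, so √3·a = 4r, giving a = 3.302 Å = 3.302 × 10^-8 cm.
With Z = 2, ρ = Z·M/(N_A·a³) = 2 × 195.4 / (6.022 × 10²³ × 3.602 × 10^-23) = 18.02 g/cm³.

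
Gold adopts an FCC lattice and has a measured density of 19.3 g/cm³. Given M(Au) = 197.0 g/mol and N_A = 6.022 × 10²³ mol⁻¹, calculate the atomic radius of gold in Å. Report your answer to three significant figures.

For an FCC cell (Z = 4), a³ = Z·M/(N_A·ρ) = 4 × 197.0 / (6.022 × 10²³ × 19.30) = 6.780 × 10^-23 cm³, so a = 4.078 × 10^-8 cm = 4.078 Å.
Atoms touch along the face diagonal, so √2·a = 4r, so r = 0.3536 × a = 1.44 Å.

1.44 Å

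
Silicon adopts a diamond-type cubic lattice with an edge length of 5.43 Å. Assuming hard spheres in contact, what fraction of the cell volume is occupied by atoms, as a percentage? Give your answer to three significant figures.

In a diamond cubic lattice nearest neighbors lie along the body diagonal with √3·a = 8r, so r = 0.2165a = 1.176 Å.
Packing fraction = Z·(4/3)πr³ / a³ = 8 × (4/3)π × (1.176)³ / (5.43)³ = 0.3401 = 34.0%.

34.0%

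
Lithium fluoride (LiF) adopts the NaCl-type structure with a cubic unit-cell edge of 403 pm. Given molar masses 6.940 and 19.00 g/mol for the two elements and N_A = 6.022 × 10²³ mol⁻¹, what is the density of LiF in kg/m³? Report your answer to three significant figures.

The NaCl-type structure contains Z = 4 formula units per cell; M(LiF) = 6.940 + 19.00 = 25.94 g/mol.
a³ = (4.030 × 10^-8 cm)³ = 6.545 × 10^-23 cm³.
ρ = 4 × 25.94 / (6.022 × 10²³ × 6.545 × 10^-23) = 2.633 g/cm³ = 2630 kg/m³.

2630 kg/m³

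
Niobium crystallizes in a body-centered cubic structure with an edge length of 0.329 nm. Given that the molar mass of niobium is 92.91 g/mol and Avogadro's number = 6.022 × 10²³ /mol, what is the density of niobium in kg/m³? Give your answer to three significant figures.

A BCC unit cell contains Z = 2 atoms.
Cell volume: a³ = (0.329 nm)³ = (3.290 × 10^-8 cm)³ = 3.561 × 10^-23 cm³.
ρ = Z·M/(N_A·a³) = 2 × 92.91 / (6.022 × 10²³ × 3.561 × 10^-23) = 8.665 g/cm³ = 8660 kg/m³.

8660 kg/m³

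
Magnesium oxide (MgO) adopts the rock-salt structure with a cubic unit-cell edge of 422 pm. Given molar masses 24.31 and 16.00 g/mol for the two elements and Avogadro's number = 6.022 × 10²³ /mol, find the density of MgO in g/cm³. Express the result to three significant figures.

3.56 g/cm³

The rock-salt structure contains Z = 4 formula units per cell; M(MgO) = 24.31 + 16.00 = 40.31 g/mol.
a³ = (4.220 × 10^-8 cm)³ = 7.515 × 10^-23 cm³.
ρ = 4 × 40.31 / (6.022 × 10²³ × 7.515 × 10^-23) = 3.563 g/cm³.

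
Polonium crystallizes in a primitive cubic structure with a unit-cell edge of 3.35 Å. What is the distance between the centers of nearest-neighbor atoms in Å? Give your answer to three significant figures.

In a simple cubic structure, atoms touch along the cell edge, so a = 2r; the nearest-neighbor distance equals 2r = 1.000·a.
d = 1.000 × 3.35 = 3.35 Å.

3.35 Å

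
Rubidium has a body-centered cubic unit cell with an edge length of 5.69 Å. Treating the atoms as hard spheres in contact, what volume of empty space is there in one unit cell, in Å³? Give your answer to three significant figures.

58.9 Å³

In a BCC lattice atoms touch along the body diagonal, so √3·a = 4r, so r = 0.4330a = 2.464 Å.
V_cell = a³ = 184.2 Å³; V_atoms = 2 × (4/3)πr³ = 125.3 Å³.
Empty space = 184.2 − 125.3 = 58.9 Å³.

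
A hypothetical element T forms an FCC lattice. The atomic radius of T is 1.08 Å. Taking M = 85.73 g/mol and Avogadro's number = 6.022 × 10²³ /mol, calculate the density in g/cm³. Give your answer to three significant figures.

In an FCC lattice, atoms touch along the face diagonal, so √2·a = 4r, giving a = 3.055 Å = 3.055 × 10^-8 cm.
With Z = 4, ρ = Z·M/(N_A·a³) = 4 × 85.73 / (6.022 × 10²³ × 2.850 × 10^-23) = 19.98 g/cm³.

20.0 g/cm³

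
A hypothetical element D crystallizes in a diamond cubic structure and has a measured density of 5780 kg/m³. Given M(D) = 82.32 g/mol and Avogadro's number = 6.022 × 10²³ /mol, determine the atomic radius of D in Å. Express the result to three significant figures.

For a diamond cubic cell (Z = 8), a³ = Z·M/(N_A·ρ) = 8 × 82.32 / (6.022 × 10²³ × 5.780) = 1.892 × 10^-22 cm³, so a = 5.741 × 10^-8 cm = 5.741 Å.
Nearest neighbors lie along the body diagonal with √3·a = 8r, so r = 0.2165 × a = 1.24 Å.

1.24 Å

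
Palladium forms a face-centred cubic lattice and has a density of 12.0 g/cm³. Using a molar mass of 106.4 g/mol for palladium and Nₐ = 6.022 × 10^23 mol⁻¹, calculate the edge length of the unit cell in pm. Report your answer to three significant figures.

With Z = 4 atoms per FCC cell, a³ = Z·M/(N_A·ρ) = 4 × 106.4 / (6.022 × 10²³ × 12.00 g/cm³) = 5.890 × 10^-23 cm³.
a = (5.890 × 10^-23)^(1/3) = 3.891 × 10^-8 cm = 389 pm.

389 pm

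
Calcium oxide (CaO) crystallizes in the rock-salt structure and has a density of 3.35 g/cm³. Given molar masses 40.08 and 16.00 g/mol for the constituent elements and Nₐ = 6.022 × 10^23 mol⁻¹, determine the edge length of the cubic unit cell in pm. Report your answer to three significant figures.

481 pm

M(CaO) = 56.08 g/mol; Z = 4 formula units per cell.
a³ = Z·M/(N_A·ρ) = 4 × 56.08 / (6.022 × 10²³ × 3.35) = 1.112 × 10^-22 cm³, so a = 4.809 × 10^-8 cm = 481 pm.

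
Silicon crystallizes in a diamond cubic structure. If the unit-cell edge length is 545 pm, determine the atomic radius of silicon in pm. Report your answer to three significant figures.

In a diamond cubic lattice, nearest neighbors lie along the body diagonal with √3·a = 8r.
r = √3·a/8 = 1.7321 × 545 / 8 = 118 pm.

118 pm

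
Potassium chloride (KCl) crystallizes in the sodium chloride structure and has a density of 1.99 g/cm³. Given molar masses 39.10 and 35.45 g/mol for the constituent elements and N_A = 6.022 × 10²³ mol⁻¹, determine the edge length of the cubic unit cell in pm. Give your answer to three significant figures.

M(KCl) = 74.55 g/mol; Z = 4 formula units per cell.
a³ = Z·M/(N_A·ρ) = 4 × 74.55 / (6.022 × 10²³ × 1.99) = 2.488 × 10^-22 cm³, so a = 6.290 × 10^-8 cm = 629 pm.

629 pm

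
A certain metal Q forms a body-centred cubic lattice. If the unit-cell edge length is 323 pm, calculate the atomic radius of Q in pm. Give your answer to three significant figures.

In a BCC lattice, atoms touch along the body diagonal, so √3·a = 4r.
r = √3·a/4 = 1.7321 × 323 / 4 = 140 pm.

140 pm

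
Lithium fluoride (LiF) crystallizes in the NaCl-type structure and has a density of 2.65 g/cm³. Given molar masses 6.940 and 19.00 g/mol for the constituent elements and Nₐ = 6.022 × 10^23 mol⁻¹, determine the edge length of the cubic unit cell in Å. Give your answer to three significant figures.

M(LiF) = 25.94 g/mol; Z = 4 formula units per cell.
a³ = Z·M/(N_A·ρ) = 4 × 25.94 / (6.022 × 10²³ × 2.65) = 6.502 × 10^-23 cm³, so a = 4.021 × 10^-8 cm = 4.02 Å.

4.02 Å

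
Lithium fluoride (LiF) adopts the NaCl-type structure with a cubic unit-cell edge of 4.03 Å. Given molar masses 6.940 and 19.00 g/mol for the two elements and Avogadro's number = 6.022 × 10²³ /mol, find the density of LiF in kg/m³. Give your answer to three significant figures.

The NaCl-type structure contains Z = 4 formula units per cell; M(LiF) = 6.940 + 19.00 = 25.94 g/mol.
a³ = (4.030 × 10^-8 cm)³ = 6.545 × 10^-23 cm³.
ρ = 4 × 25.94 / (6.022 × 10²³ × 6.545 × 10^-23) = 2.633 g/cm³ = 2630 kg/m³.

2630 kg/m³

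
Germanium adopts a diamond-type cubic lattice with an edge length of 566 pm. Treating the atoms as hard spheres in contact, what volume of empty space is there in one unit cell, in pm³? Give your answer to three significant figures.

1.20 × 10^8 pm³

In a diamond cubic lattice nearest neighbors lie along the body diagonal with √3·a = 8r, so r = 0.2165a = 122.5 pm.
V_cell = a³ = 1.813 × 10^8 pm³; V_atoms = 8 × (4/3)πr³ = 6.167 × 10^7 pm³.
Empty space = 1.813 × 10^8 − 6.167 × 10^7 = 1.20 × 10^8 pm³.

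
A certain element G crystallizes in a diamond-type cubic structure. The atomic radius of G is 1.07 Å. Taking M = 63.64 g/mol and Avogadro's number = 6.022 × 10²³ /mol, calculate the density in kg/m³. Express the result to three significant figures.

7000 kg/m³

In a diamond cubic lattice, nearest neighbors lie along the body diagonal with √3·a = 8r, giving a = 4.942 Å = 4.942 × 10^-8 cm.
With Z = 8, ρ = Z·M/(N_A·a³) = 8 × 63.64 / (6.022 × 10²³ × 1.207 × 10^-22) = 7.004 g/cm³ = 7000 kg/m³.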